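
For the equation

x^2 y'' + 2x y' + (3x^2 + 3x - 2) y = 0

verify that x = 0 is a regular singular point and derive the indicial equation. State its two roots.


Divide by x^2 to reach normal form y'' + P_1(x) y' + P_2(x) y = 0 with P_1(x) = 2/x and P_2(x) = 3 + 3/x - 2/x^2.
x = 0 is a singular point because the y'-coefficient 2/x has a pole at x = 0 and the y-coefficient 3 + 3/x - 2/x^2 has a pole at x = 0.
It is a regular singular point because x P_1(x) = p(x) = 2 and x^2 P_2(x) = q(x) = 3x^2 + 3x - 2 are polynomials, hence analytic at x = 0.
p(0) = 2,  q(0) = -2.
Indicial equation: r(r-1) + p(0) r + q(0) = 0, i.e. r^2 + (p(0) - 1) r + q(0) = 0, i.e. r^2 + 1 r - 2 = 0.
Discriminant: (1)^2 - 4(-2) = 9, so r = (-1 ± 3)/2.
Solving: r_1 = 1, r_2 = -2.

indicial: r^2 + 1 r - 2 = 0; roots r_1 = 1, r_2 = -2


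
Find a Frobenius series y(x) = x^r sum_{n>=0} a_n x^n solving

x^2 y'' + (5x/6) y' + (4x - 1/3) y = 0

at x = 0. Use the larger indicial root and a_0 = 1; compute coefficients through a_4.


Write in Frobenius form y'' + (p(x)/x) y' + (q(x)/x^2) y = 0:
  p(x) = 5/6,  q(x) = 4x - 1/3.
Indicial equation: r(r-1) + (5/6) r + (-1/3) = 0 -> roots r_1 = 2/3, r_2 = -1/2.
Take r = r_1 = 2/3. Let y(x) = x^r sum_{n>=0} a_n x^n with a_0 = 1.
Substitute y = x^r sum a_n x^n and match x^{r+n}. The recurrence is
  D(n) a_n + 4 a_{n-1} = 0,  where D(n) = (r+n)(r+n-1) + (5/6)(r+n) + (-1/3).
  a_n = -4 / D(n) * a_{n-1}.
Since the indicial polynomial factors as (r - r_1)(r - r_2), D(n) = (r_1 + n - r_1)(r_1 + n - r_2) = n(n + 7/6).
Evaluating step by step (a_0 = 1):
  n = 1: D(1) = 1(1 + 7/6) = 13/6; numerator = -4(1) = -4; a_1 = (-4)/(13/6) = -24/13
  n = 2: D(2) = 2(2 + 7/6) = 19/3; numerator = -4(-24/13) = 96/13; a_2 = (96/13)/(19/3) = 288/247
  n = 3: D(3) = 3(3 + 7/6) = 25/2; numerator = -4(288/247) = -1152/247; a_3 = (-1152/247)/(25/2) = -2304/6175
  n = 4: D(4) = 4(4 + 7/6) = 62/3; numerator = -4(-2304/6175) = 9216/6175; a_4 = (9216/6175)/(62/3) = 13824/191425

r = 2/3; a_0 = 1; a_1 = -24/13; a_2 = 288/247; a_3 = -2304/6175; a_4 = 13824/191425


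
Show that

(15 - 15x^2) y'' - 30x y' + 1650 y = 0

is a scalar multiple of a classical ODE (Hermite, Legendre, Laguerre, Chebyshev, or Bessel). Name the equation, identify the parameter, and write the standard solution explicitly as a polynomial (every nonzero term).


All three coefficients share the factor 15; dividing through by 15 gives  (1 - x^2) y'' - 2x y' + 110 y = 0.
This matches the Legendre equation (1 - x^2) y'' - 2x y' + n(n+1) y = 0 (note the -2x y' term) with n(n+1) = 110, so n = 10; the polynomial solution is P_10(x).
With y = sum_k a_k x^k, matching x^k gives (k+2)(k+1) a_{k+2} = [k(k+1) - n(n+1)] a_k = (k - 10)(k + 11) a_k. The right side vanishes at k = 10, so the series with the parity of 10 terminates at degree 10.
Standard normalization (P_n(1) = 1): leading coefficient (2n)!/(2^n (n!)^2) = 2432902008176640000/(1024*13168189440000) = 46189/256, so a_10 = 46189/256. Work downward with a_k = (k+1)(k+2) a_{k+2} / ((k - 10)(k + 11)):
  a_8 = (9)(10)(46189/256) / ((8 - 10)(8 + 11)) = (2078505/128)/(-38) = -109395/256
  a_6 = (7)(8)(-109395/256) / ((6 - 10)(6 + 11)) = (-765765/32)/(-68) = 45045/128
  a_4 = (5)(6)(45045/128) / ((4 - 10)(4 + 11)) = (675675/64)/(-90) = -15015/128
  a_2 = (3)(4)(-15015/128) / ((2 - 10)(2 + 11)) = (-45045/32)/(-104) = 3465/256
  a_0 = (1)(2)(3465/256) / ((0 - 10)(0 + 11)) = (3465/128)/(-110) = -63/256
Hence P_10(x) = 46189 x^10/256 - 109395 x^8/256 + 45045 x^6/128 - 15015 x^4/128 + 3465 x^2/256 - 63/256.

P_10(x); series = 46189 x^10/256 - 109395 x^8/256 + 45045 x^6/128 - 15015 x^4/128 + 3465 x^2/256 - 63/256


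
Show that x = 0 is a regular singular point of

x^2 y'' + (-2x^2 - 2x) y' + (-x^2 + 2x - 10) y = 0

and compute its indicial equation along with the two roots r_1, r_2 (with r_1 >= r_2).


Divide by x^2 to reach normal form y'' + P_1(x) y' + P_2(x) y = 0 with P_1(x) = -2 - 2/x and P_2(x) = -1 + 2/x - 10/x^2.
x = 0 is a singular point because the y'-coefficient -2 - 2/x has a pole at x = 0 and the y-coefficient -1 + 2/x - 10/x^2 has a pole at x = 0.
It is a regular singular point because x P_1(x) = p(x) = -2x - 2 and x^2 P_2(x) = q(x) = -x^2 + 2x - 10 are polynomials, hence analytic at x = 0.
p(0) = -2,  q(0) = -10.
Indicial equation: r(r-1) + p(0) r + q(0) = 0, i.e. r^2 + (p(0) - 1) r + q(0) = 0, i.e. r^2 - 3 r - 10 = 0.
Discriminant: (-3)^2 - 4(-10) = 49, so r = (3 ± 7)/2.
Solving: r_1 = 5, r_2 = -2.

indicial: r^2 - 3 r - 10 = 0; roots r_1 = 5, r_2 = -2


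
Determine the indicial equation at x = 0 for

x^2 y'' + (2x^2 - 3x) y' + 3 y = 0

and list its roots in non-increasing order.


Divide by x^2 to reach normal form y'' + P_1(x) y' + P_2(x) y = 0 with P_1(x) = 2 - 3/x and P_2(x) = 3/x^2.
x = 0 is a singular point because the y'-coefficient 2 - 3/x has a pole at x = 0 and the y-coefficient 3/x^2 has a pole at x = 0.
It is a regular singular point because x P_1(x) = p(x) = 2x - 3 and x^2 P_2(x) = q(x) = 3 are polynomials, hence analytic at x = 0.
p(0) = -3,  q(0) = 3.
Indicial equation: r(r-1) + p(0) r + q(0) = 0, i.e. r^2 + (p(0) - 1) r + q(0) = 0, i.e. r^2 - 4 r + 3 = 0.
Discriminant: (-4)^2 - 4(3) = 4, so r = (4 ± 2)/2.
Solving: r_1 = 3, r_2 = 1.

indicial: r^2 - 4 r + 3 = 0; roots r_1 = 3, r_2 = 1


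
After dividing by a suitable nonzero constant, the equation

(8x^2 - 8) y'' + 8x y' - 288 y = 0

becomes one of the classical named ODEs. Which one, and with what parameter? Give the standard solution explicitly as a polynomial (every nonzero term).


All three coefficients share the factor -8; dividing through by -8 gives  (1 - x^2) y'' - x y' + 36 y = 0.
This matches the Chebyshev equation (1 - x^2) y'' - x y' + n^2 y = 0 (note the -x y' term, not -2x y') with n^2 = 36, so n = 6; the polynomial solution is T_6(x).
With y = sum_k a_k x^k, matching x^k gives (k+2)(k+1) a_{k+2} = (k^2 - n^2) a_k = (k - 6)(k + 6) a_k. The right side vanishes at k = 6, so the series with the parity of 6 terminates at degree 6.
Standard normalization: leading coefficient of T_n is 2^(n-1), so a_6 = 2^5 = 32. Work downward with a_k = (k+1)(k+2) a_{k+2} / ((k - 6)(k + 6)):
  a_4 = (5)(6)(32) / ((4 - 6)(4 + 6)) = 960/(-20) = -48
  a_2 = (3)(4)(-48) / ((2 - 6)(2 + 6)) = -576/(-32) = 18
  a_0 = (1)(2)(18) / ((0 - 6)(0 + 6)) = 36/(-36) = -1
Hence T_6(x) = 32 x^6 - 48 x^4 + 18 x^2 - 1.

T_6(x); series = 32 x^6 - 48 x^4 + 18 x^2 - 1


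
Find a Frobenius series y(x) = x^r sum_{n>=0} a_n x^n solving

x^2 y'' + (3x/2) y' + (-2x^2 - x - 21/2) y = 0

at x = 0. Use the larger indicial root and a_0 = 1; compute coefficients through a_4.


Write in Frobenius form y'' + (p(x)/x) y' + (q(x)/x^2) y = 0:
  p(x) = 3/2,  q(x) = -2x^2 - x - 21/2.
Indicial equation: r(r-1) + (3/2) r + (-21/2) = 0 -> roots r_1 = 3, r_2 = -7/2.
Take r = r_1 = 3. Let y(x) = x^r sum_{n>=0} a_n x^n with a_0 = 1.
Substitute y = x^r sum a_n x^n and match x^{r+n}. The recurrence is
  D(n) a_n - 1 a_{n-1} - 2 a_{n-2} = 0,  where D(n) = (r+n)(r+n-1) + (3/2)(r+n) + (-21/2).
  a_n = [1 a_{n-1} + 2 a_{n-2}] / D(n).
Since the indicial polynomial factors as (r - r_1)(r - r_2), D(n) = (r_1 + n - r_1)(r_1 + n - r_2) = n(n + 13/2).
Evaluating step by step (a_0 = 1):
  n = 1: D(1) = 1(1 + 13/2) = 15/2; numerator = 1(1) = 1; a_1 = (1)/(15/2) = 2/15
  n = 2: D(2) = 2(2 + 13/2) = 17; numerator = 1(2/15) + 2(1) = 32/15; a_2 = (32/15)/(17) = 32/255
  n = 3: D(3) = 3(3 + 13/2) = 57/2; numerator = 1(32/255) + 2(2/15) = 20/51; a_3 = (20/51)/(57/2) = 40/2907
  n = 4: D(4) = 4(4 + 13/2) = 42; numerator = 1(40/2907) + 2(32/255) = 3848/14535; a_4 = (3848/14535)/(42) = 1924/305235

r = 3; a_0 = 1; a_1 = 2/15; a_2 = 32/255; a_3 = 40/2907; a_4 = 1924/305235


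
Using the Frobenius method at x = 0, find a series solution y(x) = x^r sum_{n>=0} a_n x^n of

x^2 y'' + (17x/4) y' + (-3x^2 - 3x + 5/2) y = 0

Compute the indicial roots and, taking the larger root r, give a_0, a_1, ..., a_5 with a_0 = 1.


Write in Frobenius form y'' + (p(x)/x) y' + (q(x)/x^2) y = 0:
  p(x) = 17/4,  q(x) = -3x^2 - 3x + 5/2.
Indicial equation: r(r-1) + (17/4) r + (5/2) = 0 -> roots r_1 = -5/4, r_2 = -2.
Take r = r_1 = -5/4. Let y(x) = x^r sum_{n>=0} a_n x^n with a_0 = 1.
Substitute y = x^r sum a_n x^n and match x^{r+n}. The recurrence is
  D(n) a_n - 3 a_{n-1} - 3 a_{n-2} = 0,  where D(n) = (r+n)(r+n-1) + (17/4)(r+n) + (5/2).
  a_n = [3 a_{n-1} + 3 a_{n-2}] / D(n).
Since the indicial polynomial factors as (r - r_1)(r - r_2), D(n) = (r_1 + n - r_1)(r_1 + n - r_2) = n(n + 3/4).
Evaluating step by step (a_0 = 1):
  n = 1: D(1) = 1(1 + 3/4) = 7/4; numerator = 3(1) = 3; a_1 = (3)/(7/4) = 12/7
  n = 2: D(2) = 2(2 + 3/4) = 11/2; numerator = 3(12/7) + 3(1) = 57/7; a_2 = (57/7)/(11/2) = 114/77
  n = 3: D(3) = 3(3 + 3/4) = 45/4; numerator = 3(114/77) + 3(12/7) = 738/77; a_3 = (738/77)/(45/4) = 328/385
  n = 4: D(4) = 4(4 + 3/4) = 19; numerator = 3(328/385) + 3(114/77) = 2694/385; a_4 = (2694/385)/(19) = 2694/7315
  n = 5: D(5) = 5(5 + 3/4) = 115/4; numerator = 3(2694/7315) + 3(328/385) = 26778/7315; a_5 = (26778/7315)/(115/4) = 107112/841225

r = -5/4; a_0 = 1; a_1 = 12/7; a_2 = 114/77; a_3 = 328/385; a_4 = 2694/7315; a_5 = 107112/841225


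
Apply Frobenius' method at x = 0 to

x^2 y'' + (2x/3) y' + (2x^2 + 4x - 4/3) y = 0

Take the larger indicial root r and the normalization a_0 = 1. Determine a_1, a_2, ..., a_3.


Write in Frobenius form y'' + (p(x)/x) y' + (q(x)/x^2) y = 0:
  p(x) = 2/3,  q(x) = 2x^2 + 4x - 4/3.
Indicial equation: r(r-1) + (2/3) r + (-4/3) = 0 -> roots r_1 = 4/3, r_2 = -1.
Take r = r_1 = 4/3. Let y(x) = x^r sum_{n>=0} a_n x^n with a_0 = 1.
Substitute y = x^r sum a_n x^n and match x^{r+n}. The recurrence is
  D(n) a_n + 4 a_{n-1} + 2 a_{n-2} = 0,  where D(n) = (r+n)(r+n-1) + (2/3)(r+n) + (-4/3).
  a_n = [-4 a_{n-1} - 2 a_{n-2}] / D(n).
Since the indicial polynomial factors as (r - r_1)(r - r_2), D(n) = (r_1 + n - r_1)(r_1 + n - r_2) = n(n + 7/3).
Evaluating step by step (a_0 = 1):
  n = 1: D(1) = 1(1 + 7/3) = 10/3; numerator = -4(1) = -4; a_1 = (-4)/(10/3) = -6/5
  n = 2: D(2) = 2(2 + 7/3) = 26/3; numerator = -4(-6/5) - 2(1) = 14/5; a_2 = (14/5)/(26/3) = 21/65
  n = 3: D(3) = 3(3 + 7/3) = 16; numerator = -4(21/65) - 2(-6/5) = 72/65; a_3 = (72/65)/(16) = 9/130

r = 4/3; a_0 = 1; a_1 = -6/5; a_2 = 21/65; a_3 = 9/130


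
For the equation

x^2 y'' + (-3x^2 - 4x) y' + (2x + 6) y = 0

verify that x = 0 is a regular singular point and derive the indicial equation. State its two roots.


Divide by x^2 to reach normal form y'' + P_1(x) y' + P_2(x) y = 0 with P_1(x) = -3 - 4/x and P_2(x) = 2/x + 6/x^2.
x = 0 is a singular point because the y'-coefficient -3 - 4/x has a pole at x = 0 and the y-coefficient 2/x + 6/x^2 has a pole at x = 0.
It is a regular singular point because x P_1(x) = p(x) = -3x - 4 and x^2 P_2(x) = q(x) = 2x + 6 are polynomials, hence analytic at x = 0.
p(0) = -4,  q(0) = 6.
Indicial equation: r(r-1) + p(0) r + q(0) = 0, i.e. r^2 + (p(0) - 1) r + q(0) = 0, i.e. r^2 - 5 r + 6 = 0.
Discriminant: (-5)^2 - 4(6) = 1, so r = (5 ± 1)/2.
Solving: r_1 = 3, r_2 = 2.

indicial: r^2 - 5 r + 6 = 0; roots r_1 = 3, r_2 = 2


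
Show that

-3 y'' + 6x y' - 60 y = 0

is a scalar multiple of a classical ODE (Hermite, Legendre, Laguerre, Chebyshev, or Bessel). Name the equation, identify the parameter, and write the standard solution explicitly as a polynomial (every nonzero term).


All three coefficients share the factor -3; dividing through by -3 gives  y'' - 2x y' + 20 y = 0.
This matches the Hermite equation y'' - 2x y' + 2n y = 0 with 2n = 20, so n = 10; the polynomial solution is H_10(x).
With y = sum_k a_k x^k, matching x^k gives (k+2)(k+1) a_{k+2} = 2(k - n) a_k = 2(k - 10) a_k. The right side vanishes at k = 10, so the series with the parity of 10 terminates at degree 10.
Standard normalization: leading coefficient of H_n is 2^n, so a_10 = 2^10 = 1024. Work downward with a_k = (k+1)(k+2) a_{k+2} / (2(k - n)):
  a_8 = (9)(10)(1024) / (2(8 - 10)) = 92160/(-4) = -23040
  a_6 = (7)(8)(-23040) / (2(6 - 10)) = -1290240/(-8) = 161280
  a_4 = (5)(6)(161280) / (2(4 - 10)) = 4838400/(-12) = -403200
  a_2 = (3)(4)(-403200) / (2(2 - 10)) = -4838400/(-16) = 302400
  a_0 = (1)(2)(302400) / (2(0 - 10)) = 604800/(-20) = -30240
Hence H_10(x) = 1024 x^10 - 23040 x^8 + 161280 x^6 - 403200 x^4 + 302400 x^2 - 30240.

H_10(x); series = 1024 x^10 - 23040 x^8 + 161280 x^6 - 403200 x^4 + 302400 x^2 - 30240


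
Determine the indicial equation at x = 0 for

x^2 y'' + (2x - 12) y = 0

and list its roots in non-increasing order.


Divide by x^2 to reach normal form y'' + P_1(x) y' + P_2(x) y = 0 with P_1(x) = 0 and P_2(x) = 2/x - 12/x^2.
x = 0 is a singular point because the y-coefficient 2/x - 12/x^2 has a pole at x = 0.
It is a regular singular point because x P_1(x) = p(x) = 0 and x^2 P_2(x) = q(x) = 2x - 12 are polynomials, hence analytic at x = 0.
p(0) = 0,  q(0) = -12.
Indicial equation: r(r-1) + p(0) r + q(0) = 0, i.e. r^2 + (p(0) - 1) r + q(0) = 0, i.e. r^2 - 1 r - 12 = 0.
Discriminant: (-1)^2 - 4(-12) = 49, so r = (1 ± 7)/2.
Solving: r_1 = 4, r_2 = -3.

indicial: r^2 - 1 r - 12 = 0; roots r_1 = 4, r_2 = -3


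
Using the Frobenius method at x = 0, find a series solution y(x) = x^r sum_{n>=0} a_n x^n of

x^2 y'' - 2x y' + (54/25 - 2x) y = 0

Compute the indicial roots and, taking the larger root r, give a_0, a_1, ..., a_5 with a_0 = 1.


Write in Frobenius form y'' + (p(x)/x) y' + (q(x)/x^2) y = 0:
  p(x) = -2,  q(x) = 54/25 - 2x.
Indicial equation: r(r-1) + (-2) r + (54/25) = 0 -> roots r_1 = 9/5, r_2 = 6/5.
Take r = r_1 = 9/5. Let y(x) = x^r sum_{n>=0} a_n x^n with a_0 = 1.
Substitute y = x^r sum a_n x^n and match x^{r+n}. The recurrence is
  D(n) a_n - 2 a_{n-1} = 0,  where D(n) = (r+n)(r+n-1) + (-2)(r+n) + (54/25).
  a_n = 2 / D(n) * a_{n-1}.
Since the indicial polynomial factors as (r - r_1)(r - r_2), D(n) = (r_1 + n - r_1)(r_1 + n - r_2) = n(n + 3/5).
Evaluating step by step (a_0 = 1):
  n = 1: D(1) = 1(1 + 3/5) = 8/5; numerator = 2(1) = 2; a_1 = (2)/(8/5) = 5/4
  n = 2: D(2) = 2(2 + 3/5) = 26/5; numerator = 2(5/4) = 5/2; a_2 = (5/2)/(26/5) = 25/52
  n = 3: D(3) = 3(3 + 3/5) = 54/5; numerator = 2(25/52) = 25/26; a_3 = (25/26)/(54/5) = 125/1404
  n = 4: D(4) = 4(4 + 3/5) = 92/5; numerator = 2(125/1404) = 125/702; a_4 = (125/702)/(92/5) = 625/64584
  n = 5: D(5) = 5(5 + 3/5) = 28; numerator = 2(625/64584) = 625/32292; a_5 = (625/32292)/(28) = 625/904176

r = 9/5; a_0 = 1; a_1 = 5/4; a_2 = 25/52; a_3 = 125/1404; a_4 = 625/64584; a_5 = 625/904176


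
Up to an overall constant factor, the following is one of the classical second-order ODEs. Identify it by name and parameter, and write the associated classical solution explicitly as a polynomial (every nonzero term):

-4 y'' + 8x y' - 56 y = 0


All three coefficients share the factor -4; dividing through by -4 gives  y'' - 2x y' + 14 y = 0.
This matches the Hermite equation y'' - 2x y' + 2n y = 0 with 2n = 14, so n = 7; the polynomial solution is H_7(x).
With y = sum_k a_k x^k, matching x^k gives (k+2)(k+1) a_{k+2} = 2(k - n) a_k = 2(k - 7) a_k. The right side vanishes at k = 7, so the series with the parity of 7 terminates at degree 7.
Standard normalization: leading coefficient of H_n is 2^n, so a_7 = 2^7 = 128. Work downward with a_k = (k+1)(k+2) a_{k+2} / (2(k - n)):
  a_5 = (6)(7)(128) / (2(5 - 7)) = 5376/(-4) = -1344
  a_3 = (4)(5)(-1344) / (2(3 - 7)) = -26880/(-8) = 3360
  a_1 = (2)(3)(3360) / (2(1 - 7)) = 20160/(-12) = -1680
Hence H_7(x) = 128 x^7 - 1344 x^5 + 3360 x^3 - 1680 x.

H_7(x); series = 128 x^7 - 1344 x^5 + 3360 x^3 - 1680 x


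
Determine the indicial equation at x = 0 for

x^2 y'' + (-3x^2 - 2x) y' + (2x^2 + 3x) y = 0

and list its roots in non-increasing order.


Divide by x^2 to reach normal form y'' + P_1(x) y' + P_2(x) y = 0 with P_1(x) = -3 - 2/x and P_2(x) = 2 + 3/x.
x = 0 is a singular point because the y'-coefficient -3 - 2/x has a pole at x = 0 and the y-coefficient 2 + 3/x has a pole at x = 0.
It is a regular singular point because x P_1(x) = p(x) = -3x - 2 and x^2 P_2(x) = q(x) = 2x^2 + 3x are polynomials, hence analytic at x = 0.
p(0) = -2,  q(0) = 0.
Indicial equation: r(r-1) + p(0) r + q(0) = 0, i.e. r^2 + (p(0) - 1) r + q(0) = 0, i.e. r^2 - 3 r = 0.
Discriminant: (-3)^2 - 4(0) = 9, so r = (3 ± 3)/2.
Solving: r_1 = 3, r_2 = 0.

indicial: r^2 - 3 r = 0; roots r_1 = 3, r_2 = 0


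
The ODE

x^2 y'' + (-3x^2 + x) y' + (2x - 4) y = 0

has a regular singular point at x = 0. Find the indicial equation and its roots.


Divide by x^2 to reach normal form y'' + P_1(x) y' + P_2(x) y = 0 with P_1(x) = -3 + 1/x and P_2(x) = 2/x - 4/x^2.
x = 0 is a singular point because the y'-coefficient -3 + 1/x has a pole at x = 0 and the y-coefficient 2/x - 4/x^2 has a pole at x = 0.
It is a regular singular point because x P_1(x) = p(x) = 1 - 3x and x^2 P_2(x) = q(x) = 2x - 4 are polynomials, hence analytic at x = 0.
p(0) = 1,  q(0) = -4.
Indicial equation: r(r-1) + p(0) r + q(0) = 0, i.e. r^2 + (p(0) - 1) r + q(0) = 0, i.e. r^2 - 4 = 0.
Discriminant: (0)^2 - 4(-4) = 16, so r = (0 ± 4)/2.
Solving: r_1 = 2, r_2 = -2.

indicial: r^2 - 4 = 0; roots r_1 = 2, r_2 = -2


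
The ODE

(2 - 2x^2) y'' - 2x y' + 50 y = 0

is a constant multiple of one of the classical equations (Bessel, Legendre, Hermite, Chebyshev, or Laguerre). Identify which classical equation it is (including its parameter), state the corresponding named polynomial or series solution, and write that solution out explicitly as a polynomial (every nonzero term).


All three coefficients share the factor 2; dividing through by 2 gives  (1 - x^2) y'' - x y' + 25 y = 0.
This matches the Chebyshev equation (1 - x^2) y'' - x y' + n^2 y = 0 (note the -x y' term, not -2x y') with n^2 = 25, so n = 5; the polynomial solution is T_5(x).
With y = sum_k a_k x^k, matching x^k gives (k+2)(k+1) a_{k+2} = (k^2 - n^2) a_k = (k - 5)(k + 5) a_k. The right side vanishes at k = 5, so the series with the parity of 5 terminates at degree 5.
Standard normalization: leading coefficient of T_n is 2^(n-1), so a_5 = 2^4 = 16. Work downward with a_k = (k+1)(k+2) a_{k+2} / ((k - 5)(k + 5)):
  a_3 = (4)(5)(16) / ((3 - 5)(3 + 5)) = 320/(-16) = -20
  a_1 = (2)(3)(-20) / ((1 - 5)(1 + 5)) = -120/(-24) = 5
Hence T_5(x) = 16 x^5 - 20 x^3 + 5 x.

T_5(x); series = 16 x^5 - 20 x^3 + 5 x


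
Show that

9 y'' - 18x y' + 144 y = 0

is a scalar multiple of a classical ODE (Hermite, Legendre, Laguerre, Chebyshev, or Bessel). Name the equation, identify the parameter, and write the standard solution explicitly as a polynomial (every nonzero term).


All three coefficients share the factor 9; dividing through by 9 gives  y'' - 2x y' + 16 y = 0.
This matches the Hermite equation y'' - 2x y' + 2n y = 0 with 2n = 16, so n = 8; the polynomial solution is H_8(x).
With y = sum_k a_k x^k, matching x^k gives (k+2)(k+1) a_{k+2} = 2(k - n) a_k = 2(k - 8) a_k. The right side vanishes at k = 8, so the series with the parity of 8 terminates at degree 8.
Standard normalization: leading coefficient of H_n is 2^n, so a_8 = 2^8 = 256. Work downward with a_k = (k+1)(k+2) a_{k+2} / (2(k - n)):
  a_6 = (7)(8)(256) / (2(6 - 8)) = 14336/(-4) = -3584
  a_4 = (5)(6)(-3584) / (2(4 - 8)) = -107520/(-8) = 13440
  a_2 = (3)(4)(13440) / (2(2 - 8)) = 161280/(-12) = -13440
  a_0 = (1)(2)(-13440) / (2(0 - 8)) = -26880/(-16) = 1680
Hence H_8(x) = 256 x^8 - 3584 x^6 + 13440 x^4 - 13440 x^2 + 1680.

H_8(x); series = 256 x^8 - 3584 x^6 + 13440 x^4 - 13440 x^2 + 1680


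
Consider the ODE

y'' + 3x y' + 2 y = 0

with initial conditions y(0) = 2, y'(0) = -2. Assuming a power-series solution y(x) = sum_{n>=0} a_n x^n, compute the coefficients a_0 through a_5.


Ansatz: y(x) = sum_{n>=0} a_n x^n, so y'(x) = sum_{n>=1} n a_n x^(n-1) and y''(x) = sum_{n>=2} n(n-1) a_n x^(n-2).
Substitute into P(x) y'' + Q(x) y' + R(x) y = 0 with P(x) = 1, Q(x) = 3x, R(x) = 2, and match powers of x.
Initial conditions: a_0 = 2, a_1 = -2.
Setting the coefficient of each power of x to zero and solving order by order (substituting the coefficients already found):
  x^0: 2 a_2 + 2 a_0 = 0  ->  2 a_2 = -2 a_0 = -4  ->  a_2 = -2
  x^1: 6 a_3 + 5 a_1 = 0  ->  6 a_3 = -5 a_1 = 10  ->  a_3 = 5/3
  x^2: 12 a_4 + 8 a_2 = 0  ->  12 a_4 = -8 a_2 = 16  ->  a_4 = 4/3
  x^3: 20 a_5 + 11 a_3 = 0  ->  20 a_5 = -11 a_3 = -55/3  ->  a_5 = -11/12
Truncated series: y(x) = 2 - 2 x - 2 x^2 + (5/3) x^3 + (4/3) x^4 - (11/12) x^5 + O(x^6).

a_0 = 2; a_1 = -2; a_2 = -2; a_3 = 5/3; a_4 = 4/3; a_5 = -11/12


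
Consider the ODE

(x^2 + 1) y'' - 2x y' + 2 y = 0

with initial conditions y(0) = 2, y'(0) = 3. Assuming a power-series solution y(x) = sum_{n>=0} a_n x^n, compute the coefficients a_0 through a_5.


Ansatz: y(x) = sum_{n>=0} a_n x^n, so y'(x) = sum_{n>=1} n a_n x^(n-1) and y''(x) = sum_{n>=2} n(n-1) a_n x^(n-2).
Substitute into P(x) y'' + Q(x) y' + R(x) y = 0 with P(x) = x^2 + 1, Q(x) = -2x, R(x) = 2, and match powers of x.
Initial conditions: a_0 = 2, a_1 = 3.
Setting the coefficient of each power of x to zero and solving order by order (substituting the coefficients already found):
  x^0: 2 a_2 + 2 a_0 = 0  ->  2 a_2 = -2 a_0 = -4  ->  a_2 = -2
  x^1: 6 a_3 = 0  ->  a_3 = 0
  x^2: 12 a_4 = 0  ->  a_4 = 0
  x^3: 20 a_5 + 2 a_3 = 0  ->  20 a_5 = -2 a_3 = 0  ->  a_5 = 0
Truncated series: y(x) = 2 + 3 x - 2 x^2 + O(x^6).

a_0 = 2; a_1 = 3; a_2 = -2; a_3 = 0; a_4 = 0; a_5 = 0


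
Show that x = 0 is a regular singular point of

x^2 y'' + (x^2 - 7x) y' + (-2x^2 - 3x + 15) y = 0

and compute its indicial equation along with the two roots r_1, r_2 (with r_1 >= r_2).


Divide by x^2 to reach normal form y'' + P_1(x) y' + P_2(x) y = 0 with P_1(x) = 1 - 7/x and P_2(x) = -2 - 3/x + 15/x^2.
x = 0 is a singular point because the y'-coefficient 1 - 7/x has a pole at x = 0 and the y-coefficient -2 - 3/x + 15/x^2 has a pole at x = 0.
It is a regular singular point because x P_1(x) = p(x) = x - 7 and x^2 P_2(x) = q(x) = -2x^2 - 3x + 15 are polynomials, hence analytic at x = 0.
p(0) = -7,  q(0) = 15.
Indicial equation: r(r-1) + p(0) r + q(0) = 0, i.e. r^2 + (p(0) - 1) r + q(0) = 0, i.e. r^2 - 8 r + 15 = 0.
Discriminant: (-8)^2 - 4(15) = 4, so r = (8 ± 2)/2.
Solving: r_1 = 5, r_2 = 3.

indicial: r^2 - 8 r + 15 = 0; roots r_1 = 5, r_2 = 3


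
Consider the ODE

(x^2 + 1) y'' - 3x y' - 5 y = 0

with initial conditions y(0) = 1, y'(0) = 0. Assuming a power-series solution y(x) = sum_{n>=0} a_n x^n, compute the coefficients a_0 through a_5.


Ansatz: y(x) = sum_{n>=0} a_n x^n, so y'(x) = sum_{n>=1} n a_n x^(n-1) and y''(x) = sum_{n>=2} n(n-1) a_n x^(n-2).
Substitute into P(x) y'' + Q(x) y' + R(x) y = 0 with P(x) = x^2 + 1, Q(x) = -3x, R(x) = -5, and match powers of x.
Initial conditions: a_0 = 1, a_1 = 0.
Setting the coefficient of each power of x to zero and solving order by order (substituting the coefficients already found):
  x^0: 2 a_2 - 5 a_0 = 0  ->  2 a_2 = 5 a_0 = 5  ->  a_2 = 5/2
  x^1: 6 a_3 - 8 a_1 = 0  ->  6 a_3 = 8 a_1 = 0  ->  a_3 = 0
  x^2: 12 a_4 - 9 a_2 = 0  ->  12 a_4 = 9 a_2 = 45/2  ->  a_4 = 15/8
  x^3: 20 a_5 - 8 a_3 = 0  ->  20 a_5 = 8 a_3 = 0  ->  a_5 = 0
Truncated series: y(x) = 1 + (5/2) x^2 + (15/8) x^4 + O(x^6).

a_0 = 1; a_1 = 0; a_2 = 5/2; a_3 = 0; a_4 = 15/8; a_5 = 0


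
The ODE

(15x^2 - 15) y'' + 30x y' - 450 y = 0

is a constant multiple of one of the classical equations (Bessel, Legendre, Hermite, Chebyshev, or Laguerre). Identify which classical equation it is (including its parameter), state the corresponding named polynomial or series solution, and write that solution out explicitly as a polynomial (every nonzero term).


All three coefficients share the factor -15; dividing through by -15 gives  (1 - x^2) y'' - 2x y' + 30 y = 0.
This matches the Legendre equation (1 - x^2) y'' - 2x y' + n(n+1) y = 0 (note the -2x y' term) with n(n+1) = 30, so n = 5; the polynomial solution is P_5(x).
With y = sum_k a_k x^k, matching x^k gives (k+2)(k+1) a_{k+2} = [k(k+1) - n(n+1)] a_k = (k - 5)(k + 6) a_k. The right side vanishes at k = 5, so the series with the parity of 5 terminates at degree 5.
Standard normalization (P_n(1) = 1): leading coefficient (2n)!/(2^n (n!)^2) = 3628800/(32*14400) = 63/8, so a_5 = 63/8. Work downward with a_k = (k+1)(k+2) a_{k+2} / ((k - 5)(k + 6)):
  a_3 = (4)(5)(63/8) / ((3 - 5)(3 + 6)) = (315/2)/(-18) = -35/4
  a_1 = (2)(3)(-35/4) / ((1 - 5)(1 + 6)) = (-105/2)/(-28) = 15/8
Hence P_5(x) = 63 x^5/8 - 35 x^3/4 + 15 x/8.

P_5(x); series = 63 x^5/8 - 35 x^3/4 + 15 x/8


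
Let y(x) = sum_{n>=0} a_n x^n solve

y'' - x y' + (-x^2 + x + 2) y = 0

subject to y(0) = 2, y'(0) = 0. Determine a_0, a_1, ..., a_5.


Ansatz: y(x) = sum_{n>=0} a_n x^n, so y'(x) = sum_{n>=1} n a_n x^(n-1) and y''(x) = sum_{n>=2} n(n-1) a_n x^(n-2).
Substitute into P(x) y'' + Q(x) y' + R(x) y = 0 with P(x) = 1, Q(x) = -x, R(x) = -x^2 + x + 2, and match powers of x.
Initial conditions: a_0 = 2, a_1 = 0.
Setting the coefficient of each power of x to zero and solving order by order (substituting the coefficients already found):
  x^0: 2 a_2 + 2 a_0 = 0  ->  2 a_2 = -2 a_0 = -4  ->  a_2 = -2
  x^1: 6 a_3 + a_1 + a_0 = 0  ->  6 a_3 = -a_1 - a_0 = -2  ->  a_3 = -1/3
  x^2: 12 a_4 + a_1 - a_0 = 0  ->  12 a_4 = -a_1 + a_0 = 2  ->  a_4 = 1/6
  x^3: 20 a_5 - a_3 + a_2 - a_1 = 0  ->  20 a_5 = a_3 - a_2 + a_1 = 5/3  ->  a_5 = 1/12
Truncated series: y(x) = 2 - 2 x^2 - (1/3) x^3 + (1/6) x^4 + (1/12) x^5 + O(x^6).

a_0 = 2; a_1 = 0; a_2 = -2; a_3 = -1/3; a_4 = 1/6; a_5 = 1/12


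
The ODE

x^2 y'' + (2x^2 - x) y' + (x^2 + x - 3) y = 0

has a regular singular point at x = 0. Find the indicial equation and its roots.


Divide by x^2 to reach normal form y'' + P_1(x) y' + P_2(x) y = 0 with P_1(x) = 2 - 1/x and P_2(x) = 1 + 1/x - 3/x^2.
x = 0 is a singular point because the y'-coefficient 2 - 1/x has a pole at x = 0 and the y-coefficient 1 + 1/x - 3/x^2 has a pole at x = 0.
It is a regular singular point because x P_1(x) = p(x) = 2x - 1 and x^2 P_2(x) = q(x) = x^2 + x - 3 are polynomials, hence analytic at x = 0.
p(0) = -1,  q(0) = -3.
Indicial equation: r(r-1) + p(0) r + q(0) = 0, i.e. r^2 + (p(0) - 1) r + q(0) = 0, i.e. r^2 - 2 r - 3 = 0.
Discriminant: (-2)^2 - 4(-3) = 16, so r = (2 ± 4)/2.
Solving: r_1 = 3, r_2 = -1.

indicial: r^2 - 2 r - 3 = 0; roots r_1 = 3, r_2 = -1


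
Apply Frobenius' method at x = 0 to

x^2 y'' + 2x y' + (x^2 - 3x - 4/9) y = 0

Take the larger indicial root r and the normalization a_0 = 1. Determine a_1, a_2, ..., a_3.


Write in Frobenius form y'' + (p(x)/x) y' + (q(x)/x^2) y = 0:
  p(x) = 2,  q(x) = x^2 - 3x - 4/9.
Indicial equation: r(r-1) + (2) r + (-4/9) = 0 -> roots r_1 = 1/3, r_2 = -4/3.
Take r = r_1 = 1/3. Let y(x) = x^r sum_{n>=0} a_n x^n with a_0 = 1.
Substitute y = x^r sum a_n x^n and match x^{r+n}. The recurrence is
  D(n) a_n - 3 a_{n-1} + 1 a_{n-2} = 0,  where D(n) = (r+n)(r+n-1) + (2)(r+n) + (-4/9).
  a_n = [3 a_{n-1} - 1 a_{n-2}] / D(n).
Since the indicial polynomial factors as (r - r_1)(r - r_2), D(n) = (r_1 + n - r_1)(r_1 + n - r_2) = n(n + 5/3).
Evaluating step by step (a_0 = 1):
  n = 1: D(1) = 1(1 + 5/3) = 8/3; numerator = 3(1) = 3; a_1 = (3)/(8/3) = 9/8
  n = 2: D(2) = 2(2 + 5/3) = 22/3; numerator = 3(9/8) - 1(1) = 19/8; a_2 = (19/8)/(22/3) = 57/176
  n = 3: D(3) = 3(3 + 5/3) = 14; numerator = 3(57/176) - 1(9/8) = -27/176; a_3 = (-27/176)/(14) = -27/2464

r = 1/3; a_0 = 1; a_1 = 9/8; a_2 = 57/176; a_3 = -27/2464


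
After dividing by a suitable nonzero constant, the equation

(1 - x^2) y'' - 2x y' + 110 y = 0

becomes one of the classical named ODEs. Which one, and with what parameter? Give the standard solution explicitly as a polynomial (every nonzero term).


The equation is already in a standard form:  (1 - x^2) y'' - 2x y' + 110 y = 0.
This matches the Legendre equation (1 - x^2) y'' - 2x y' + n(n+1) y = 0 (note the -2x y' term) with n(n+1) = 110, so n = 10; the polynomial solution is P_10(x).
With y = sum_k a_k x^k, matching x^k gives (k+2)(k+1) a_{k+2} = [k(k+1) - n(n+1)] a_k = (k - 10)(k + 11) a_k. The right side vanishes at k = 10, so the series with the parity of 10 terminates at degree 10.
Standard normalization (P_n(1) = 1): leading coefficient (2n)!/(2^n (n!)^2) = 2432902008176640000/(1024*13168189440000) = 46189/256, so a_10 = 46189/256. Work downward with a_k = (k+1)(k+2) a_{k+2} / ((k - 10)(k + 11)):
  a_8 = (9)(10)(46189/256) / ((8 - 10)(8 + 11)) = (2078505/128)/(-38) = -109395/256
  a_6 = (7)(8)(-109395/256) / ((6 - 10)(6 + 11)) = (-765765/32)/(-68) = 45045/128
  a_4 = (5)(6)(45045/128) / ((4 - 10)(4 + 11)) = (675675/64)/(-90) = -15015/128
  a_2 = (3)(4)(-15015/128) / ((2 - 10)(2 + 11)) = (-45045/32)/(-104) = 3465/256
  a_0 = (1)(2)(3465/256) / ((0 - 10)(0 + 11)) = (3465/128)/(-110) = -63/256
Hence P_10(x) = 46189 x^10/256 - 109395 x^8/256 + 45045 x^6/128 - 15015 x^4/128 + 3465 x^2/256 - 63/256.

P_10(x); series = 46189 x^10/256 - 109395 x^8/256 + 45045 x^6/128 - 15015 x^4/128 + 3465 x^2/256 - 63/256


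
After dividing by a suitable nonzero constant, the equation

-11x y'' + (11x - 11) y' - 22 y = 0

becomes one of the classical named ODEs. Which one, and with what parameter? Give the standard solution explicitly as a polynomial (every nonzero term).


All three coefficients share the factor -11; dividing through by -11 gives  x y'' + (1 - x) y' + 2 y = 0.
This matches the Laguerre equation x y'' + (1 - x) y' + n y = 0 with n = 2; the polynomial solution is L_2(x).
With y = sum_k a_k x^k, matching x^k gives (k+1)k a_{k+1} + (k+1) a_{k+1} - k a_k + n a_k = 0, i.e. (k+1)^2 a_{k+1} = (k - n) a_k = (k - 2) a_k. The right side vanishes at k = 2, so the series terminates at degree 2.
Standard normalization L_n(0) = 1 gives a_0 = 1. Work upward with a_{k+1} = (k - 2) a_k / (k+1)^2:
  a_1 = (0 - 2)(1) / 1^2 = -2/1 = -2
  a_2 = (1 - 2)(-2) / 2^2 = 2/4 = 1/2
Hence L_2(x) = x^2/2 - 2 x + 1.

L_2(x); series = x^2/2 - 2 x + 1


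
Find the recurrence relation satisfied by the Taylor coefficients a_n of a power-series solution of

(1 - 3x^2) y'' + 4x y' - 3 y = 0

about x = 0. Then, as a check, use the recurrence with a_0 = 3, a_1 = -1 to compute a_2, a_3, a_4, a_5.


Substitute y = sum_n a_n x^n.
(1 - 3 x^2) y'' contributes (n+2)(n+1) a_{n+2} - 3 n(n-1) a_n at x^n.
4 x y'(x) contributes 4 n a_n at x^n.
-3 y(x) contributes -3 a_n at x^n.
Matching x^n: (n+2)(n+1) a_{n+2} + (-3 n(n-1) + 4 n - 3) a_n = 0.
Thus a_{n+2} = (3 n(n-1) - 4 n + 3) / ((n+1)(n+2)) * a_n.

Check with a_0 = 3, a_1 = -1 (apply the recurrence for n = 0, 1, 2, 3): a_0 = 3, a_1 = -1, a_2 = 9/2, a_3 = 1/6, a_4 = 3/8, a_5 = 3/40.

a_(n+2) = (3 n(n-1) - 4 n + 3) / ((n+1)(n+2)) * a_n; check: a_0 = 3, a_1 = -1, a_2 = 9/2, a_3 = 1/6, a_4 = 3/8, a_5 = 3/40


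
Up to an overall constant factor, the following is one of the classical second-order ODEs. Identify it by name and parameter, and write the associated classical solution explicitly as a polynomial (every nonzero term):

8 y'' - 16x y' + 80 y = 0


All three coefficients share the factor 8; dividing through by 8 gives  y'' - 2x y' + 10 y = 0.
This matches the Hermite equation y'' - 2x y' + 2n y = 0 with 2n = 10, so n = 5; the polynomial solution is H_5(x).
With y = sum_k a_k x^k, matching x^k gives (k+2)(k+1) a_{k+2} = 2(k - n) a_k = 2(k - 5) a_k. The right side vanishes at k = 5, so the series with the parity of 5 terminates at degree 5.
Standard normalization: leading coefficient of H_n is 2^n, so a_5 = 2^5 = 32. Work downward with a_k = (k+1)(k+2) a_{k+2} / (2(k - n)):
  a_3 = (4)(5)(32) / (2(3 - 5)) = 640/(-4) = -160
  a_1 = (2)(3)(-160) / (2(1 - 5)) = -960/(-8) = 120
Hence H_5(x) = 32 x^5 - 160 x^3 + 120 x.

H_5(x); series = 32 x^5 - 160 x^3 + 120 x


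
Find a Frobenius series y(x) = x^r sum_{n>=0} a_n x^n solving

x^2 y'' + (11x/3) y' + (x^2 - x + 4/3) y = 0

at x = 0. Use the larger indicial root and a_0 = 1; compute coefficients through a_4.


Write in Frobenius form y'' + (p(x)/x) y' + (q(x)/x^2) y = 0:
  p(x) = 11/3,  q(x) = x^2 - x + 4/3.
Indicial equation: r(r-1) + (11/3) r + (4/3) = 0 -> roots r_1 = -2/3, r_2 = -2.
Take r = r_1 = -2/3. Let y(x) = x^r sum_{n>=0} a_n x^n with a_0 = 1.
Substitute y = x^r sum a_n x^n and match x^{r+n}. The recurrence is
  D(n) a_n - 1 a_{n-1} + 1 a_{n-2} = 0,  where D(n) = (r+n)(r+n-1) + (11/3)(r+n) + (4/3).
  a_n = [1 a_{n-1} - 1 a_{n-2}] / D(n).
Since the indicial polynomial factors as (r - r_1)(r - r_2), D(n) = (r_1 + n - r_1)(r_1 + n - r_2) = n(n + 4/3).
Evaluating step by step (a_0 = 1):
  n = 1: D(1) = 1(1 + 4/3) = 7/3; numerator = 1(1) = 1; a_1 = (1)/(7/3) = 3/7
  n = 2: D(2) = 2(2 + 4/3) = 20/3; numerator = 1(3/7) - 1(1) = -4/7; a_2 = (-4/7)/(20/3) = -3/35
  n = 3: D(3) = 3(3 + 4/3) = 13; numerator = 1(-3/35) - 1(3/7) = -18/35; a_3 = (-18/35)/(13) = -18/455
  n = 4: D(4) = 4(4 + 4/3) = 64/3; numerator = 1(-18/455) - 1(-3/35) = 3/65; a_4 = (3/65)/(64/3) = 9/4160

r = -2/3; a_0 = 1; a_1 = 3/7; a_2 = -3/35; a_3 = -18/455; a_4 = 9/4160


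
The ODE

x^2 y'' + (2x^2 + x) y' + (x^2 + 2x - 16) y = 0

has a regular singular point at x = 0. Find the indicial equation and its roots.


Divide by x^2 to reach normal form y'' + P_1(x) y' + P_2(x) y = 0 with P_1(x) = 2 + 1/x and P_2(x) = 1 + 2/x - 16/x^2.
x = 0 is a singular point because the y'-coefficient 2 + 1/x has a pole at x = 0 and the y-coefficient 1 + 2/x - 16/x^2 has a pole at x = 0.
It is a regular singular point because x P_1(x) = p(x) = 2x + 1 and x^2 P_2(x) = q(x) = x^2 + 2x - 16 are polynomials, hence analytic at x = 0.
p(0) = 1,  q(0) = -16.
Indicial equation: r(r-1) + p(0) r + q(0) = 0, i.e. r^2 + (p(0) - 1) r + q(0) = 0, i.e. r^2 - 16 = 0.
Discriminant: (0)^2 - 4(-16) = 64, so r = (0 ± 8)/2.
Solving: r_1 = 4, r_2 = -4.

indicial: r^2 - 16 = 0; roots r_1 = 4, r_2 = -4


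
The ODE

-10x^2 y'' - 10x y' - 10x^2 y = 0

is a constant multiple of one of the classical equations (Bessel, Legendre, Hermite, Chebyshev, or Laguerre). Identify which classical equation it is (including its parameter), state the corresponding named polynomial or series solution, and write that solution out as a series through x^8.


All three coefficients share the factor -10; dividing through by -10 gives  x^2 y'' + x y' + x^2 y = 0.
This matches the Bessel equation x^2 y'' + x y' + (x^2 - nu^2) y = 0 with nu^2 = 0, so nu = 0; the solution bounded at x = 0 is J_0(x).
Frobenius at x = 0: indicial roots ±nu; for r = nu the recurrence k(k + 2nu) c_k = -c_{k-2} gives the standard series J_nu(x) = sum_{k>=0} (-1)^k / (k! (k+nu)!) (x/2)^(2k+nu). Evaluate the first 5 terms:
  k = 0: (-1)^0 / (0! * 0! * 2^0) x^0 = 1/(1*1*1) x^0 = (1) x^0
  k = 1: (-1)^1 / (1! * 1! * 2^2) x^2 = -1/(1*1*4) x^2 = (-1/4) x^2
  k = 2: (-1)^2 / (2! * 2! * 2^4) x^4 = 1/(2*2*16) x^4 = (1/64) x^4
  k = 3: (-1)^3 / (3! * 3! * 2^6) x^6 = -1/(6*6*64) x^6 = (-1/2304) x^6
  k = 4: (-1)^4 / (4! * 4! * 2^8) x^8 = 1/(24*24*256) x^8 = (1/147456) x^8
Hence J_0(x) = x^8/147456 - x^6/2304 + x^4/64 - x^2/4 + 1 + ....

J_0(x); series = x^8/147456 - x^6/2304 + x^4/64 - x^2/4 + 1


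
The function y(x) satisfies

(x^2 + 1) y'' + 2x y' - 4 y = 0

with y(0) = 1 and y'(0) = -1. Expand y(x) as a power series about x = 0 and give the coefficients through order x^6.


Ansatz: y(x) = sum_{n>=0} a_n x^n, so y'(x) = sum_{n>=1} n a_n x^(n-1) and y''(x) = sum_{n>=2} n(n-1) a_n x^(n-2).
Substitute into P(x) y'' + Q(x) y' + R(x) y = 0 with P(x) = x^2 + 1, Q(x) = 2x, R(x) = -4, and match powers of x.
Initial conditions: a_0 = 1, a_1 = -1.
Setting the coefficient of each power of x to zero and solving order by order (substituting the coefficients already found):
  x^0: 2 a_2 - 4 a_0 = 0  ->  2 a_2 = 4 a_0 = 4  ->  a_2 = 2
  x^1: 6 a_3 - 2 a_1 = 0  ->  6 a_3 = 2 a_1 = -2  ->  a_3 = -1/3
  x^2: 12 a_4 + 2 a_2 = 0  ->  12 a_4 = -2 a_2 = -4  ->  a_4 = -1/3
  x^3: 20 a_5 + 8 a_3 = 0  ->  20 a_5 = -8 a_3 = 8/3  ->  a_5 = 2/15
  x^4: 30 a_6 + 16 a_4 = 0  ->  30 a_6 = -16 a_4 = 16/3  ->  a_6 = 8/45
Truncated series: y(x) = 1 - x + 2 x^2 - (1/3) x^3 - (1/3) x^4 + (2/15) x^5 + (8/45) x^6 + O(x^7).

a_0 = 1; a_1 = -1; a_2 = 2; a_3 = -1/3; a_4 = -1/3; a_5 = 2/15; a_6 = 8/45


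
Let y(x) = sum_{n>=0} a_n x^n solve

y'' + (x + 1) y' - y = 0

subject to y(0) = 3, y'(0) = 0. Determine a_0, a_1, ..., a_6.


Ansatz: y(x) = sum_{n>=0} a_n x^n, so y'(x) = sum_{n>=1} n a_n x^(n-1) and y''(x) = sum_{n>=2} n(n-1) a_n x^(n-2).
Substitute into P(x) y'' + Q(x) y' + R(x) y = 0 with P(x) = 1, Q(x) = x + 1, R(x) = -1, and match powers of x.
Initial conditions: a_0 = 3, a_1 = 0.
Setting the coefficient of each power of x to zero and solving order by order (substituting the coefficients already found):
  x^0: 2 a_2 + a_1 - a_0 = 0  ->  2 a_2 = -a_1 + a_0 = 3  ->  a_2 = 3/2
  x^1: 6 a_3 + 2 a_2 = 0  ->  6 a_3 = -2 a_2 = -3  ->  a_3 = -1/2
  x^2: 12 a_4 + 3 a_3 + a_2 = 0  ->  12 a_4 = -3 a_3 - a_2 = 0  ->  a_4 = 0
  x^3: 20 a_5 + 4 a_4 + 2 a_3 = 0  ->  20 a_5 = -4 a_4 - 2 a_3 = 1  ->  a_5 = 1/20
  x^4: 30 a_6 + 5 a_5 + 3 a_4 = 0  ->  30 a_6 = -5 a_5 - 3 a_4 = -1/4  ->  a_6 = -1/120
Truncated series: y(x) = 3 + (3/2) x^2 - (1/2) x^3 + (1/20) x^5 - (1/120) x^6 + O(x^7).

a_0 = 3; a_1 = 0; a_2 = 3/2; a_3 = -1/2; a_4 = 0; a_5 = 1/20; a_6 = -1/120


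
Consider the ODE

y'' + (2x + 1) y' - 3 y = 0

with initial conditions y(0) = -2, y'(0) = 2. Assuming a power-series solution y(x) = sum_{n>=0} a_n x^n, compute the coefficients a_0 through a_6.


Ansatz: y(x) = sum_{n>=0} a_n x^n, so y'(x) = sum_{n>=1} n a_n x^(n-1) and y''(x) = sum_{n>=2} n(n-1) a_n x^(n-2).
Substitute into P(x) y'' + Q(x) y' + R(x) y = 0 with P(x) = 1, Q(x) = 2x + 1, R(x) = -3, and match powers of x.
Initial conditions: a_0 = -2, a_1 = 2.
Setting the coefficient of each power of x to zero and solving order by order (substituting the coefficients already found):
  x^0: 2 a_2 + a_1 - 3 a_0 = 0  ->  2 a_2 = -a_1 + 3 a_0 = -8  ->  a_2 = -4
  x^1: 6 a_3 + 2 a_2 - a_1 = 0  ->  6 a_3 = -2 a_2 + a_1 = 10  ->  a_3 = 5/3
  x^2: 12 a_4 + 3 a_3 + a_2 = 0  ->  12 a_4 = -3 a_3 - a_2 = -1  ->  a_4 = -1/12
  x^3: 20 a_5 + 4 a_4 + 3 a_3 = 0  ->  20 a_5 = -4 a_4 - 3 a_3 = -14/3  ->  a_5 = -7/30
  x^4: 30 a_6 + 5 a_5 + 5 a_4 = 0  ->  30 a_6 = -5 a_5 - 5 a_4 = 19/12  ->  a_6 = 19/360
Truncated series: y(x) = -2 + 2 x - 4 x^2 + (5/3) x^3 - (1/12) x^4 - (7/30) x^5 + (19/360) x^6 + O(x^7).

a_0 = -2; a_1 = 2; a_2 = -4; a_3 = 5/3; a_4 = -1/12; a_5 = -7/30; a_6 = 19/360


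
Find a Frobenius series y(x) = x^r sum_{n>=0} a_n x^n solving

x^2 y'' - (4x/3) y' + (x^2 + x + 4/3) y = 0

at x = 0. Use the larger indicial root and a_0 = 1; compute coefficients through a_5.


Write in Frobenius form y'' + (p(x)/x) y' + (q(x)/x^2) y = 0:
  p(x) = -4/3,  q(x) = x^2 + x + 4/3.
Indicial equation: r(r-1) + (-4/3) r + (4/3) = 0 -> roots r_1 = 4/3, r_2 = 1.
Take r = r_1 = 4/3. Let y(x) = x^r sum_{n>=0} a_n x^n with a_0 = 1.
Substitute y = x^r sum a_n x^n and match x^{r+n}. The recurrence is
  D(n) a_n + 1 a_{n-1} + 1 a_{n-2} = 0,  where D(n) = (r+n)(r+n-1) + (-4/3)(r+n) + (4/3).
  a_n = [-1 a_{n-1} - 1 a_{n-2}] / D(n).
Since the indicial polynomial factors as (r - r_1)(r - r_2), D(n) = (r_1 + n - r_1)(r_1 + n - r_2) = n(n + 1/3).
Evaluating step by step (a_0 = 1):
  n = 1: D(1) = 1(1 + 1/3) = 4/3; numerator = -1(1) = -1; a_1 = (-1)/(4/3) = -3/4
  n = 2: D(2) = 2(2 + 1/3) = 14/3; numerator = -1(-3/4) - 1(1) = -1/4; a_2 = (-1/4)/(14/3) = -3/56
  n = 3: D(3) = 3(3 + 1/3) = 10; numerator = -1(-3/56) - 1(-3/4) = 45/56; a_3 = (45/56)/(10) = 9/112
  n = 4: D(4) = 4(4 + 1/3) = 52/3; numerator = -1(9/112) - 1(-3/56) = -3/112; a_4 = (-3/112)/(52/3) = -9/5824
  n = 5: D(5) = 5(5 + 1/3) = 80/3; numerator = -1(-9/5824) - 1(9/112) = -459/5824; a_5 = (-459/5824)/(80/3) = -1377/465920

r = 4/3; a_0 = 1; a_1 = -3/4; a_2 = -3/56; a_3 = 9/112; a_4 = -9/5824; a_5 = -1377/465920


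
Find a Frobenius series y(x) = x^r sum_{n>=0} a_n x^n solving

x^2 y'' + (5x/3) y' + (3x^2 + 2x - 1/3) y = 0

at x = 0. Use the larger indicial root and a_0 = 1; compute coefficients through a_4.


Write in Frobenius form y'' + (p(x)/x) y' + (q(x)/x^2) y = 0:
  p(x) = 5/3,  q(x) = 3x^2 + 2x - 1/3.
Indicial equation: r(r-1) + (5/3) r + (-1/3) = 0 -> roots r_1 = 1/3, r_2 = -1.
Take r = r_1 = 1/3. Let y(x) = x^r sum_{n>=0} a_n x^n with a_0 = 1.
Substitute y = x^r sum a_n x^n and match x^{r+n}. The recurrence is
  D(n) a_n + 2 a_{n-1} + 3 a_{n-2} = 0,  where D(n) = (r+n)(r+n-1) + (5/3)(r+n) + (-1/3).
  a_n = [-2 a_{n-1} - 3 a_{n-2}] / D(n).
Since the indicial polynomial factors as (r - r_1)(r - r_2), D(n) = (r_1 + n - r_1)(r_1 + n - r_2) = n(n + 4/3).
Evaluating step by step (a_0 = 1):
  n = 1: D(1) = 1(1 + 4/3) = 7/3; numerator = -2(1) = -2; a_1 = (-2)/(7/3) = -6/7
  n = 2: D(2) = 2(2 + 4/3) = 20/3; numerator = -2(-6/7) - 3(1) = -9/7; a_2 = (-9/7)/(20/3) = -27/140
  n = 3: D(3) = 3(3 + 4/3) = 13; numerator = -2(-27/140) - 3(-6/7) = 207/70; a_3 = (207/70)/(13) = 207/910
  n = 4: D(4) = 4(4 + 4/3) = 64/3; numerator = -2(207/910) - 3(-27/140) = 45/364; a_4 = (45/364)/(64/3) = 135/23296

r = 1/3; a_0 = 1; a_1 = -6/7; a_2 = -27/140; a_3 = 207/910; a_4 = 135/23296
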